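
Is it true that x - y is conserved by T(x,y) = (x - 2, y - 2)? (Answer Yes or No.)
Yes

Substitute T(x,y) = (x - 2, y - 2) into the expression and compare with the original.

Original: x - y
After applying T: (x - 2) - (y - 2) = x - y

This is identical to the original x - y, so the expression is invariant.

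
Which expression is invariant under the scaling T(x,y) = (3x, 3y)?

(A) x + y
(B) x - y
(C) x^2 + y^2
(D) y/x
D

Under the uniform scaling T(x,y) = (3x, 3y):
Substitute the transformed coordinates into each option and compare with the original:
(A) x + y  ->  (3x) + (3y) = 3x + 3y   [differs from x + y: not invariant]
(B) x - y  ->  (3x) - (3y) = 3x - 3y   [differs from x - y: not invariant]
(C) x^2 + y^2  ->  (3x)^2 + (3y)^2 = 9x^2 + 9y^2   [differs from x^2 + y^2: not invariant]
(D) y/x  ->  (3y)/(3x) = y/x   [equals y/x: invariant]

Only option (D), y/x, is unchanged by the transformation.
The common factor 3 cancels in a ratio of coordinates, while sums, products and sums of squares pick up factors of 3 or 9.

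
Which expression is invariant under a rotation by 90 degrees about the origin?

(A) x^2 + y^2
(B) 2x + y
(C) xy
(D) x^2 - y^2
A

A rotation by 90 degrees sends (x, y) to (-y, x).
Substitute the transformed coordinates into each option and compare with the original:
(A) x^2 + y^2  ->  (-y)^2 + (x)^2 = x^2 + y^2   [equals x^2 + y^2: invariant]
(B) 2x + y  ->  2(-y) + (x) = x - 2y   [differs from 2x + y: not invariant]
(C) xy  ->  (-y)(x) = -xy   [differs from xy: not invariant]
(D) x^2 - y^2  ->  (-y)^2 - (x)^2 = -x^2 + y^2   [differs from x^2 - y^2: not invariant]

Only option (A), x^2 + y^2, is unchanged by the transformation.
Geometrically, x^2 + y^2 is the squared distance from the origin, which every rotation about the origin preserves.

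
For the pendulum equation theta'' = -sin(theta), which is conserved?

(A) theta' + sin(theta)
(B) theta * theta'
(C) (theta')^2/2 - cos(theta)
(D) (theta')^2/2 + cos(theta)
C

A first integral I satisfies dI/dt = 0 along every solution. Differentiate each option and use the equation of motion:
(A) d/dt[theta' + sin(theta)] = theta'' + cos(theta) theta' = -sin(theta) + theta' cos(theta), not identically 0
(B) d/dt[theta * theta'] = (theta')^2 + theta theta'' = (theta')^2 - theta sin(theta), not identically 0
(C) d/dt[(theta')^2/2 - cos(theta)] = theta' theta'' + sin(theta) theta' = theta'(-sin(theta)) + theta' sin(theta) = 0
(D) d/dt[(theta')^2/2 + cos(theta)] = theta' theta'' - sin(theta) theta' = -2 theta' sin(theta), not identically 0

Only (C) has zero time-derivative. This is the total energy: kinetic (theta')^2/2 plus potential -cos(theta).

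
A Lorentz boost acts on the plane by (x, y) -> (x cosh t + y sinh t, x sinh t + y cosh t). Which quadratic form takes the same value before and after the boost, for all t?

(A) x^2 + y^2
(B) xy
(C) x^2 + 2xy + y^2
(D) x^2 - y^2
D

Write x' = x cosh t + y sinh t, y' = x sinh t + y cosh t and substitute into each option:
(A) x^2 + y^2: (x cosh t + y sinh t)^2 + (x sinh t + y cosh t)^2 = (x^2 + y^2)(cosh^2 t + sinh^2 t) + 4xy sinh t cosh t = (x^2 + y^2) cosh 2t + 2xy sinh 2t   [not invariant for t != 0]
(B) xy: (x cosh t + y sinh t)(x sinh t + y cosh t) = xy(cosh^2 t + sinh^2 t) + (x^2 + y^2) sinh t cosh t = xy cosh 2t + (x^2 + y^2)(sinh 2t)/2   [not invariant for t != 0]
(C) x^2 + 2xy + y^2: (x' + y')^2 with x' + y' = (x + y)(cosh t + sinh t) = (x + y)e^t, so it becomes (x + y)^2 e^(2t)   [not invariant for t != 0]
(D) x^2 - y^2: (x cosh t + y sinh t)^2 - (x sinh t + y cosh t)^2 = x^2(cosh^2 t - sinh^2 t) + 2xy(cosh t sinh t - sinh t cosh t) + y^2(sinh^2 t - cosh^2 t) = x^2 - y^2   [invariant, using cosh^2 t - sinh^2 t = 1]

Only (D) x^2 - y^2 is unchanged; it is the Minkowski form preserved by Lorentz boosts, just as x^2 + y^2 is preserved by ordinary rotations.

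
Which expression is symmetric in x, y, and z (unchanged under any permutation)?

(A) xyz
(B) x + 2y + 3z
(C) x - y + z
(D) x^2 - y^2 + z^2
A

A symmetric expression is unchanged when the variables are permuted; here the transformation to test is the swap (x, y) -> (y, x).
A symmetric expression must survive every permutation; the single swap x <-> y already eliminates the distractors, and the keyed expression is also unchanged by x <-> z and y <-> z (each variable enters it in exactly the same way).
Substitute the transformed coordinates into each option and compare with the original:
(A) xyz  ->  (y)(x)z = xyz   [equals xyz: invariant]
(B) x + 2y + 3z  ->  (y) + 2(x) + 3z = 2x + y + 3z   [differs from x + 2y + 3z: not invariant]
(C) x - y + z  ->  (y) - (x) + z = -x + y + z   [differs from x - y + z: not invariant]
(D) x^2 - y^2 + z^2  ->  (y)^2 - (x)^2 + z^2 = -x^2 + y^2 + z^2   [differs from x^2 - y^2 + z^2: not invariant]

Only option (A), xyz, is unchanged by the transformation.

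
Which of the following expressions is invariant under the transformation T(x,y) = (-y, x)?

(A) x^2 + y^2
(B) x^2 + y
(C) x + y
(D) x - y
A

An expression E(x,y) is invariant under T if E(T(x,y)) = E(x,y). Here T(x,y) = (-y, x).
Substitute the transformed coordinates into each option and compare with the original:
(A) x^2 + y^2  ->  (-y)^2 + (x)^2 = x^2 + y^2   [equals x^2 + y^2: invariant]
(B) x^2 + y  ->  (-y)^2 + (x) = x + y^2   [differs from x^2 + y: not invariant]
(C) x + y  ->  (-y) + (x) = x - y   [differs from x + y: not invariant]
(D) x - y  ->  (-y) - (x) = -x - y   [differs from x - y: not invariant]

Only option (A), x^2 + y^2, is unchanged by the transformation.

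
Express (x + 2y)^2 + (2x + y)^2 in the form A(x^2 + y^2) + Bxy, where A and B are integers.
5(x^2 + y^2) + 8xy

Expanding: (x + 2y)^2 = x^2 + 4xy + 4y^2
(2x + y)^2 = 4x^2 + 4xy + y^2
Sum = (1+4)(x^2+y^2) + 8xy = 5(x^2 + y^2) + 8xy
This is symmetric in x and y.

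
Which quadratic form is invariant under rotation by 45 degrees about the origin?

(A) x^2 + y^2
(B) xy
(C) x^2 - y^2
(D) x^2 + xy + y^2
A

Rotation by 45 degrees sends (x, y) to (sqrt(2)x/2 - sqrt(2)y/2, sqrt(2)x/2 + sqrt(2)y/2).
Substitute the transformed coordinates into each option and compare with the original:
(A) x^2 + y^2  ->  (sqrt(2)x/2 - sqrt(2)y/2)^2 + (sqrt(2)x/2 + sqrt(2)y/2)^2 = x^2 + y^2   [equals x^2 + y^2: invariant]
(B) xy  ->  (sqrt(2)x/2 - sqrt(2)y/2)(sqrt(2)x/2 + sqrt(2)y/2) = x^2/2 - y^2/2   [differs from xy: not invariant]
(C) x^2 - y^2  ->  (sqrt(2)x/2 - sqrt(2)y/2)^2 - (sqrt(2)x/2 + sqrt(2)y/2)^2 = -2xy   [differs from x^2 - y^2: not invariant]
(D) x^2 + xy + y^2  ->  (sqrt(2)x/2 - sqrt(2)y/2)^2 + (sqrt(2)x/2 - sqrt(2)y/2)(sqrt(2)x/2 + sqrt(2)y/2) + (sqrt(2)x/2 + sqrt(2)y/2)^2 = 3x^2/2 + y^2/2   [differs from x^2 + xy + y^2: not invariant]

Only option (A), x^2 + y^2, is unchanged by the transformation.
x^2 + y^2 is the squared distance from the origin, which rotations preserve.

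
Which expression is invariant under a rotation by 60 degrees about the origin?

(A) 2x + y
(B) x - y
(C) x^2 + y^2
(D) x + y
C

A rotation by 60 degrees sends (x, y) to (x/2 - sqrt(3)y/2, sqrt(3)x/2 + y/2).
Substitute the transformed coordinates into each option and compare with the original:
(A) 2x + y  ->  2(x/2 - sqrt(3)y/2) + (sqrt(3)x/2 + y/2) = sqrt(3)x/2 + x - sqrt(3)y + y/2   [differs from 2x + y: not invariant]
(B) x - y  ->  (x/2 - sqrt(3)y/2) - (sqrt(3)x/2 + y/2) = -sqrt(3)x/2 + x/2 - sqrt(3)y/2 - y/2   [differs from x - y: not invariant]
(C) x^2 + y^2  ->  (x/2 - sqrt(3)y/2)^2 + (sqrt(3)x/2 + y/2)^2 = x^2 + y^2   [equals x^2 + y^2: invariant]
(D) x + y  ->  (x/2 - sqrt(3)y/2) + (sqrt(3)x/2 + y/2) = x/2 + sqrt(3)x/2 - sqrt(3)y/2 + y/2   [differs from x + y: not invariant]

Only option (C), x^2 + y^2, is unchanged by the transformation.
Geometrically, x^2 + y^2 is the squared distance from the origin, which every rotation about the origin preserves.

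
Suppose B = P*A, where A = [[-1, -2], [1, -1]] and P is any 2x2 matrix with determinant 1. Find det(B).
3

By the multiplicative property of determinants, det(B) = det(P*A) = det(P) * det(A) = det(A),
so the determinant is invariant under multiplication by any determinant-1 matrix; we just need det(A).

det(A) = (-1)(-1) - (-2)(1) = 1 - (-2) = 3

Therefore det(B) = 1 * 3 = 3.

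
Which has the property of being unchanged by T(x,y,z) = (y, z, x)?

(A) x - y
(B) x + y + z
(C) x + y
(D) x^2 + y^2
B

Apply T(x,y,z) = (y, z, x) to each option, i.e. replace (x, y, z) by the transformed coordinates.
Substitute the transformed coordinates into each option and compare with the original:
(A) x - y  ->  (y) - (z) = y - z   [differs from x - y: not invariant]
(B) x + y + z  ->  (y) + (z) + (x) = x + y + z   [equals x + y + z: invariant]
(C) x + y  ->  (y) + (z) = y + z   [differs from x + y: not invariant]
(D) x^2 + y^2  ->  (y)^2 + (z)^2 = y^2 + z^2   [differs from x^2 + y^2: not invariant]

Only option (B), x + y + z, is unchanged by the transformation.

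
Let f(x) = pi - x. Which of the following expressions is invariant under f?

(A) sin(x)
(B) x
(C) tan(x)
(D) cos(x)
A

For f(x) = pi - x:
sin(pi - x) = sin(x), so sine is invariant under this transformation.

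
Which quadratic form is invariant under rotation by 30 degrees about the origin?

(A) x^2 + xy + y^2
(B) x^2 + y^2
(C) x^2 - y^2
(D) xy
B

Rotation by 30 degrees sends (x, y) to (sqrt(3)x/2 - y/2, x/2 + sqrt(3)y/2).
Substitute the transformed coordinates into each option and compare with the original:
(A) x^2 + xy + y^2  ->  (sqrt(3)x/2 - y/2)^2 + (sqrt(3)x/2 - y/2)(x/2 + sqrt(3)y/2) + (x/2 + sqrt(3)y/2)^2 = sqrt(3)x^2/4 + x^2 + xy/2 - sqrt(3)y^2/4 + y^2   [differs from x^2 + xy + y^2: not invariant]
(B) x^2 + y^2  ->  (sqrt(3)x/2 - y/2)^2 + (x/2 + sqrt(3)y/2)^2 = x^2 + y^2   [equals x^2 + y^2: invariant]
(C) x^2 - y^2  ->  (sqrt(3)x/2 - y/2)^2 - (x/2 + sqrt(3)y/2)^2 = x^2/2 - sqrt(3)xy - y^2/2   [differs from x^2 - y^2: not invariant]
(D) xy  ->  (sqrt(3)x/2 - y/2)(x/2 + sqrt(3)y/2) = sqrt(3)x^2/4 + xy/2 - sqrt(3)y^2/4   [differs from xy: not invariant]

Only option (B), x^2 + y^2, is unchanged by the transformation.
x^2 + y^2 is the squared distance from the origin, which rotations preserve.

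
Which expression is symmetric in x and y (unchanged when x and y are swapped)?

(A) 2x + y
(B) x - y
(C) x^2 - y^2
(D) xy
D

A symmetric expression is unchanged when the variables are permuted; here the transformation to test is the swap (x, y) -> (y, x).
Substitute the transformed coordinates into each option and compare with the original:
(A) 2x + y  ->  2(y) + (x) = x + 2y   [differs from 2x + y: not invariant]
(B) x - y  ->  (y) - (x) = -x + y   [differs from x - y: not invariant]
(C) x^2 - y^2  ->  (y)^2 - (x)^2 = -x^2 + y^2   [differs from x^2 - y^2: not invariant]
(D) xy  ->  (y)(x) = xy   [equals xy: invariant]

Only option (D), xy, is unchanged by the transformation.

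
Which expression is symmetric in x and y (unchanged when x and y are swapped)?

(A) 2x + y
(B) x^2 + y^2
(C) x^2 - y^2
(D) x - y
B

A symmetric expression is unchanged when the variables are permuted; here the transformation to test is the swap (x, y) -> (y, x).
Substitute the transformed coordinates into each option and compare with the original:
(A) 2x + y  ->  2(y) + (x) = x + 2y   [differs from 2x + y: not invariant]
(B) x^2 + y^2  ->  (y)^2 + (x)^2 = x^2 + y^2   [equals x^2 + y^2: invariant]
(C) x^2 - y^2  ->  (y)^2 - (x)^2 = -x^2 + y^2   [differs from x^2 - y^2: not invariant]
(D) x - y  ->  (y) - (x) = -x + y   [differs from x - y: not invariant]

Only option (B), x^2 + y^2, is unchanged by the transformation.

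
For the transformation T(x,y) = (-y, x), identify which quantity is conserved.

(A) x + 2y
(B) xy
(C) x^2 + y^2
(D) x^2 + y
C

An expression E(x,y) is invariant under T if E(T(x,y)) = E(x,y). Here T(x,y) = (-y, x).
Substitute the transformed coordinates into each option and compare with the original:
(A) x + 2y  ->  (-y) + 2(x) = 2x - y   [differs from x + 2y: not invariant]
(B) xy  ->  (-y)(x) = -xy   [differs from xy: not invariant]
(C) x^2 + y^2  ->  (-y)^2 + (x)^2 = x^2 + y^2   [equals x^2 + y^2: invariant]
(D) x^2 + y  ->  (-y)^2 + (x) = x + y^2   [differs from x^2 + y: not invariant]

Only option (C), x^2 + y^2, is unchanged by the transformation.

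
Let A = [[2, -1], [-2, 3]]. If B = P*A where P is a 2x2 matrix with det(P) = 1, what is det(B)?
4

By the multiplicative property of determinants, det(B) = det(P*A) = det(P) * det(A) = det(A),
so the determinant is invariant under multiplication by any determinant-1 matrix; we just need det(A).

det(A) = (2)(3) - (-1)(-2) = 6 - 2 = 4

Therefore det(B) = 1 * 4 = 4.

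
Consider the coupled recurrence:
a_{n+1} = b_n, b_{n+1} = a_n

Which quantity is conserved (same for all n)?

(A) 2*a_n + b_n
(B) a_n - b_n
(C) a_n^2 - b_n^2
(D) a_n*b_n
D

Replace a_n by a_{n+1} = b_n and b_n by b_{n+1} = a_n in each option and simplify:
(A) 2*a_n + b_n  ->  2*(b_n) + (a_n) = a_n + 2*b_n   [not conserved]
(B) a_n - b_n  ->  (b_n) - (a_n) = -a_n + b_n   [not conserved]
(C) a_n^2 - b_n^2  ->  (b_n)^2 - (a_n)^2 = -a_n^2 + b_n^2   [not conserved]
(D) a_n*b_n  ->  (b_n)*(a_n) = a_n*b_n   [conserved]

Only (D) a_n*b_n returns to itself after one step, so it is the conserved quantity.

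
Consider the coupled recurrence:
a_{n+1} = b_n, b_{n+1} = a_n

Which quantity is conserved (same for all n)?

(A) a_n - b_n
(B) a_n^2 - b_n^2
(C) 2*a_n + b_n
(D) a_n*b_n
D

Replace a_n by a_{n+1} = b_n and b_n by b_{n+1} = a_n in each option and simplify:
(A) a_n - b_n  ->  (b_n) - (a_n) = -a_n + b_n   [not conserved]
(B) a_n^2 - b_n^2  ->  (b_n)^2 - (a_n)^2 = -a_n^2 + b_n^2   [not conserved]
(C) 2*a_n + b_n  ->  2*(b_n) + (a_n) = a_n + 2*b_n   [not conserved]
(D) a_n*b_n  ->  (b_n)*(a_n) = a_n*b_n   [conserved]

Only (D) a_n*b_n returns to itself after one step, so it is the conserved quantity.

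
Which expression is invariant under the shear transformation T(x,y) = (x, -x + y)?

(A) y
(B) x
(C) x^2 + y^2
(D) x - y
B

Under the shear T(x,y) = (x, -x + y):
Substitute the transformed coordinates into each option and compare with the original:
(A) y  ->  (-x + y) = -x + y   [differs from y: not invariant]
(B) x  ->  (x) = x   [equals x: invariant]
(C) x^2 + y^2  ->  (x)^2 + (-x + y)^2 = 2x^2 - 2xy + y^2   [differs from x^2 + y^2: not invariant]
(D) x - y  ->  (x) - (-x + y) = 2x - y   [differs from x - y: not invariant]

Only option (B), x, is unchanged by the transformation.
A vertical shear moves points parallel to the y-axis, so the x-coordinate (and any function of x alone) is unchanged.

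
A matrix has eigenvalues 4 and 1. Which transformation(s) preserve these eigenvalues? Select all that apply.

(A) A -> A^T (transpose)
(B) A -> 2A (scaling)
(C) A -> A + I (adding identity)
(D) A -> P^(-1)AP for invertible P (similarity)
A and D

Eigenvalues are preserved by:
1. Similarity transformations: A -> P^(-1)AP (same characteristic polynomial)
2. Transpose: A^T has the same eigenvalues as A

Eigenvalues are NOT preserved by:
- Adding identity: eigenvalues become 4+1, 1+1
- Scaling: eigenvalues become 8, 2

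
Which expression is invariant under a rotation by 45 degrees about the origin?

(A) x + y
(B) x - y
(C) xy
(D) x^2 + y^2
D

A rotation by 45 degrees sends (x, y) to (sqrt(2)x/2 - sqrt(2)y/2, sqrt(2)x/2 + sqrt(2)y/2).
Substitute the transformed coordinates into each option and compare with the original:
(A) x + y  ->  (sqrt(2)x/2 - sqrt(2)y/2) + (sqrt(2)x/2 + sqrt(2)y/2) = sqrt(2)x   [differs from x + y: not invariant]
(B) x - y  ->  (sqrt(2)x/2 - sqrt(2)y/2) - (sqrt(2)x/2 + sqrt(2)y/2) = -sqrt(2)y   [differs from x - y: not invariant]
(C) xy  ->  (sqrt(2)x/2 - sqrt(2)y/2)(sqrt(2)x/2 + sqrt(2)y/2) = x^2/2 - y^2/2   [differs from xy: not invariant]
(D) x^2 + y^2  ->  (sqrt(2)x/2 - sqrt(2)y/2)^2 + (sqrt(2)x/2 + sqrt(2)y/2)^2 = x^2 + y^2   [equals x^2 + y^2: invariant]

Only option (D), x^2 + y^2, is unchanged by the transformation.
Geometrically, x^2 + y^2 is the squared distance from the origin, which every rotation about the origin preserves.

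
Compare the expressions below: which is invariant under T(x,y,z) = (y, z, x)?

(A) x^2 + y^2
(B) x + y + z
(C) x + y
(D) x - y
B

Apply T(x,y,z) = (y, z, x) to each option, i.e. replace (x, y, z) by the transformed coordinates.
Substitute the transformed coordinates into each option and compare with the original:
(A) x^2 + y^2  ->  (y)^2 + (z)^2 = y^2 + z^2   [differs from x^2 + y^2: not invariant]
(B) x + y + z  ->  (y) + (z) + (x) = x + y + z   [equals x + y + z: invariant]
(C) x + y  ->  (y) + (z) = y + z   [differs from x + y: not invariant]
(D) x - y  ->  (y) - (z) = y - z   [differs from x - y: not invariant]

Only option (B), x + y + z, is unchanged by the transformation.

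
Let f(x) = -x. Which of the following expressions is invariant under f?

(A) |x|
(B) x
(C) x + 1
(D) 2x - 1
A

For f(x) = -x:
Applying f replaces x by -x. Since |-x| = |x|, the absolute value is unchanged by f, whereas x -> -x, 2x - 1 -> -2x - 1 and x + 1 -> -x + 1 all change.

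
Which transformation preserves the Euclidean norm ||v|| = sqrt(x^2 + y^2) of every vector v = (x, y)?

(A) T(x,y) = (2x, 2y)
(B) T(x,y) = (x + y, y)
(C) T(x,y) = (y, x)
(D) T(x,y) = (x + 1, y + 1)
C

A transformation preserves a norm if ||T(v)|| = ||v|| for every v; a single vector where the norm changes rules an option out.

(A) T(x,y) = (2x, 2y): v = (1, 0) has norm sqrt((1)^2 + (0)^2) = 1, but T(v) = (2, 0) has norm 2 -- not preserved.
(B) T(x,y) = (x + y, y): v = (0, 1) has norm sqrt((0)^2 + (1)^2) = 1, but T(v) = (1, 1) has norm sqrt(2) -- not preserved.
(C) T(x,y) = (y, x): preserves the norm -- it is an orthogonal map (a rotation/reflection), and (y)^2 + (x)^2 simplifies to x^2 + y^2.
(D) T(x,y) = (x + 1, y + 1): v = (1, 0) has norm sqrt((1)^2 + (0)^2) = 1, but T(v) = (2, 1) has norm sqrt(5) -- not preserved.

Therefore the answer is (C).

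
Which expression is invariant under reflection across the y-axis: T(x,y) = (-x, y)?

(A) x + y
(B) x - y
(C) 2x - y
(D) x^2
D

The map is reflection across the y-axis: T(x,y) = (-x, y).
Substitute the transformed coordinates into each option and compare with the original:
(A) x + y  ->  (-x) + (y) = -x + y   [differs from x + y: not invariant]
(B) x - y  ->  (-x) - (y) = -x - y   [differs from x - y: not invariant]
(C) 2x - y  ->  2(-x) - (y) = -2x - y   [differs from 2x - y: not invariant]
(D) x^2  ->  (-x)^2 = x^2   [equals x^2: invariant]

Only option (D), x^2, is unchanged by the transformation.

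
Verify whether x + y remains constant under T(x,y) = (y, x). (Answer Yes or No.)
Yes

Substitute T(x,y) = (y, x) into the expression and compare with the original.

Original: x + y
After applying T: (y) + (x) = x + y

This is identical to the original x + y, so the expression is invariant.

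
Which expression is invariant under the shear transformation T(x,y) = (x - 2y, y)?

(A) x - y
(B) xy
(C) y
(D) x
C

Under the shear T(x,y) = (x - 2y, y):
Substitute the transformed coordinates into each option and compare with the original:
(A) x - y  ->  (x - 2y) - (y) = x - 3y   [differs from x - y: not invariant]
(B) xy  ->  (x - 2y)(y) = xy - 2y^2   [differs from xy: not invariant]
(C) y  ->  (y) = y   [equals y: invariant]
(D) x  ->  (x - 2y) = x - 2y   [differs from x: not invariant]

Only option (C), y, is unchanged by the transformation.
A horizontal shear moves points parallel to the x-axis, so the y-coordinate (and any function of y alone) is unchanged.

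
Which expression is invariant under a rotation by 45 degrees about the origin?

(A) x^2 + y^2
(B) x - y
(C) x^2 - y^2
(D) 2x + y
A

A rotation by 45 degrees sends (x, y) to (sqrt(2)x/2 - sqrt(2)y/2, sqrt(2)x/2 + sqrt(2)y/2).
Substitute the transformed coordinates into each option and compare with the original:
(A) x^2 + y^2  ->  (sqrt(2)x/2 - sqrt(2)y/2)^2 + (sqrt(2)x/2 + sqrt(2)y/2)^2 = x^2 + y^2   [equals x^2 + y^2: invariant]
(B) x - y  ->  (sqrt(2)x/2 - sqrt(2)y/2) - (sqrt(2)x/2 + sqrt(2)y/2) = -sqrt(2)y   [differs from x - y: not invariant]
(C) x^2 - y^2  ->  (sqrt(2)x/2 - sqrt(2)y/2)^2 - (sqrt(2)x/2 + sqrt(2)y/2)^2 = -2xy   [differs from x^2 - y^2: not invariant]
(D) 2x + y  ->  2(sqrt(2)x/2 - sqrt(2)y/2) + (sqrt(2)x/2 + sqrt(2)y/2) = 3sqrt(2)x/2 - sqrt(2)y/2   [differs from 2x + y: not invariant]

Only option (A), x^2 + y^2, is unchanged by the transformation.
Geometrically, x^2 + y^2 is the squared distance from the origin, which every rotation about the origin preserves.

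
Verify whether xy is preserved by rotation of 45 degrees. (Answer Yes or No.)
No

Applying rotation by 45 degrees: x' = x*cos(45 degrees) - y*sin(45 degrees) = sqrt(2)x/2 - sqrt(2)y/2, y' = x*sin(45 degrees) + y*cos(45 degrees) = sqrt(2)x/2 + sqrt(2)y/2

Substituting into xy:
(sqrt(2)x/2 - sqrt(2)y/2)(sqrt(2)x/2 + sqrt(2)y/2)
= x^2/2 - y^2/2

This differs from the original expression xy, so it is NOT invariant.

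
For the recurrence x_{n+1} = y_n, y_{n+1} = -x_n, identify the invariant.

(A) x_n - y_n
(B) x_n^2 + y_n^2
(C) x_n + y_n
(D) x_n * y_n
B

For the recurrence x_{n+1} = y_n, y_{n+1} = -x_n:

x_{n+1}^2 + y_{n+1}^2 = y_n^2 + (-x_n)^2 = x_n^2 + y_n^2
The sum of squares is conserved (like energy in a harmonic oscillator).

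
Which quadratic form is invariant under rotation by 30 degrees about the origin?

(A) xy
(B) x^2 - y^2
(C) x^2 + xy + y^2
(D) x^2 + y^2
D

Rotation by 30 degrees sends (x, y) to (sqrt(3)x/2 - y/2, x/2 + sqrt(3)y/2).
Substitute the transformed coordinates into each option and compare with the original:
(A) xy  ->  (sqrt(3)x/2 - y/2)(x/2 + sqrt(3)y/2) = sqrt(3)x^2/4 + xy/2 - sqrt(3)y^2/4   [differs from xy: not invariant]
(B) x^2 - y^2  ->  (sqrt(3)x/2 - y/2)^2 - (x/2 + sqrt(3)y/2)^2 = x^2/2 - sqrt(3)xy - y^2/2   [differs from x^2 - y^2: not invariant]
(C) x^2 + xy + y^2  ->  (sqrt(3)x/2 - y/2)^2 + (sqrt(3)x/2 - y/2)(x/2 + sqrt(3)y/2) + (x/2 + sqrt(3)y/2)^2 = sqrt(3)x^2/4 + x^2 + xy/2 - sqrt(3)y^2/4 + y^2   [differs from x^2 + xy + y^2: not invariant]
(D) x^2 + y^2  ->  (sqrt(3)x/2 - y/2)^2 + (x/2 + sqrt(3)y/2)^2 = x^2 + y^2   [equals x^2 + y^2: invariant]

Only option (D), x^2 + y^2, is unchanged by the transformation.
x^2 + y^2 is the squared distance from the origin, which rotations preserve.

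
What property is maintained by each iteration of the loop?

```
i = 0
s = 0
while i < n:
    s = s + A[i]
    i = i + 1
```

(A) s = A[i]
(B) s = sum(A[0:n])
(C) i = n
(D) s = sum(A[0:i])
D

A loop invariant must hold before the first iteration and be re-established by every execution of the body.

(D) s = sum(A[0:i]): Initially i = 0 and s = 0 = sum of the empty slice A[0:0]. If s = sum(A[0:i]) holds at the top of an iteration, the body sets s to sum(A[0:i]) + A[i] = sum(A[0:i+1]) and then i to i+1, so s = sum(A[0:i]) holds again. At exit i = n, giving s = sum(A[0:n]).

The other options fail:
(A) s = A[i]: after the first iteration s = A[0] but i = 1, so s = A[i] compares s with the wrong element (and fails in general).
(B) s = sum(A[0:n]): false before the loop (s = 0, not the full sum) -- it only becomes true at exit.
(C) i = n: false initially (i = 0); it is the exit condition, not an invariant.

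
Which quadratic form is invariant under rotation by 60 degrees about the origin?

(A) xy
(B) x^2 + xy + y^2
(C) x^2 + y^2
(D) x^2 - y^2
C

Rotation by 60 degrees sends (x, y) to (x/2 - sqrt(3)y/2, sqrt(3)x/2 + y/2).
Substitute the transformed coordinates into each option and compare with the original:
(A) xy  ->  (x/2 - sqrt(3)y/2)(sqrt(3)x/2 + y/2) = sqrt(3)x^2/4 - xy/2 - sqrt(3)y^2/4   [differs from xy: not invariant]
(B) x^2 + xy + y^2  ->  (x/2 - sqrt(3)y/2)^2 + (x/2 - sqrt(3)y/2)(sqrt(3)x/2 + y/2) + (sqrt(3)x/2 + y/2)^2 = sqrt(3)x^2/4 + x^2 - xy/2 - sqrt(3)y^2/4 + y^2   [differs from x^2 + xy + y^2: not invariant]
(C) x^2 + y^2  ->  (x/2 - sqrt(3)y/2)^2 + (sqrt(3)x/2 + y/2)^2 = x^2 + y^2   [equals x^2 + y^2: invariant]
(D) x^2 - y^2  ->  (x/2 - sqrt(3)y/2)^2 - (sqrt(3)x/2 + y/2)^2 = -x^2/2 - sqrt(3)xy + y^2/2   [differs from x^2 - y^2: not invariant]

Only option (C), x^2 + y^2, is unchanged by the transformation.
x^2 + y^2 is the squared distance from the origin, which rotations preserve.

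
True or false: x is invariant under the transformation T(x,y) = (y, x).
False

Substitute T(x,y) = (y, x) into the expression and compare with the original.

Original: x
After applying T: (y) = y

This differs from the original x (difference: -x + y), so the expression is NOT invariant.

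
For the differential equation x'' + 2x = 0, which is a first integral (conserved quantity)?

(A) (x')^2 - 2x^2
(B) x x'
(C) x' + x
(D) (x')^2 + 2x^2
D

A first integral I satisfies dI/dt = 0 along every solution. Differentiate each option and use the equation of motion:
(A) d/dt[(x')^2 - 2x^2] = 2x'x'' - 4x x' = -8x x', not identically 0
(B) d/dt[x x'] = (x')^2 + x x'' = (x')^2 - 2x^2, not identically 0
(C) d/dt[x' + x] = x'' + x' = -2x + x', not identically 0
(D) d/dt[(x')^2 + 2x^2] = 2x'x'' + 4x x' = 2x'(-2x) + 4x x' = 0

Only (D) has zero time-derivative. So the energy-like quantity (x')^2 + 2x^2 is the first integral.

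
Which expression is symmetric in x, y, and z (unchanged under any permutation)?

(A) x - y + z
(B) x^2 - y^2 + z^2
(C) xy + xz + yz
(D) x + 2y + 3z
C

A symmetric expression is unchanged when the variables are permuted; here the transformation to test is the swap (x, y) -> (y, x).
A symmetric expression must survive every permutation; the single swap x <-> y already eliminates the distractors, and the keyed expression is also unchanged by x <-> z and y <-> z (each variable enters it in exactly the same way).
Substitute the transformed coordinates into each option and compare with the original:
(A) x - y + z  ->  (y) - (x) + z = -x + y + z   [differs from x - y + z: not invariant]
(B) x^2 - y^2 + z^2  ->  (y)^2 - (x)^2 + z^2 = -x^2 + y^2 + z^2   [differs from x^2 - y^2 + z^2: not invariant]
(C) xy + xz + yz  ->  (y)(x) + (y)z + (x)z = xy + xz + yz   [equals xy + xz + yz: invariant]
(D) x + 2y + 3z  ->  (y) + 2(x) + 3z = 2x + y + 3z   [differs from x + 2y + 3z: not invariant]

Only option (C), xy + xz + yz, is unchanged by the transformation.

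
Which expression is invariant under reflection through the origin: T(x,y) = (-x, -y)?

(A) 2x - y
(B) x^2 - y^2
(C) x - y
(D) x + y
B

The map is reflection through the origin: T(x,y) = (-x, -y).
Substitute the transformed coordinates into each option and compare with the original:
(A) 2x - y  ->  2(-x) - (-y) = -2x + y   [differs from 2x - y: not invariant]
(B) x^2 - y^2  ->  (-x)^2 - (-y)^2 = x^2 - y^2   [equals x^2 - y^2: invariant]
(C) x - y  ->  (-x) - (-y) = -x + y   [differs from x - y: not invariant]
(D) x + y  ->  (-x) + (-y) = -x - y   [differs from x + y: not invariant]

Only option (B), x^2 - y^2, is unchanged by the transformation.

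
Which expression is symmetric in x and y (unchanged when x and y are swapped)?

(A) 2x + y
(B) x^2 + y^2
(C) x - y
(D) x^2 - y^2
B

A symmetric expression is unchanged when the variables are permuted; here the transformation to test is the swap (x, y) -> (y, x).
Substitute the transformed coordinates into each option and compare with the original:
(A) 2x + y  ->  2(y) + (x) = x + 2y   [differs from 2x + y: not invariant]
(B) x^2 + y^2  ->  (y)^2 + (x)^2 = x^2 + y^2   [equals x^2 + y^2: invariant]
(C) x - y  ->  (y) - (x) = -x + y   [differs from x - y: not invariant]
(D) x^2 - y^2  ->  (y)^2 - (x)^2 = -x^2 + y^2   [differs from x^2 - y^2: not invariant]

Only option (B), x^2 + y^2, is unchanged by the transformation.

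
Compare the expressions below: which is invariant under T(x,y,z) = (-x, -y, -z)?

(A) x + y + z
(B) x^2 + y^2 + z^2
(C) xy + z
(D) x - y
B

Apply T(x,y,z) = (-x, -y, -z) to each option, i.e. replace (x, y, z) by the transformed coordinates.
Substitute the transformed coordinates into each option and compare with the original:
(A) x + y + z  ->  (-x) + (-y) + (-z) = -x - y - z   [differs from x + y + z: not invariant]
(B) x^2 + y^2 + z^2  ->  (-x)^2 + (-y)^2 + (-z)^2 = x^2 + y^2 + z^2   [equals x^2 + y^2 + z^2: invariant]
(C) xy + z  ->  (-x)(-y) + (-z) = xy - z   [differs from xy + z: not invariant]
(D) x - y  ->  (-x) - (-y) = -x + y   [differs from x - y: not invariant]

Only option (B), x^2 + y^2 + z^2, is unchanged by the transformation.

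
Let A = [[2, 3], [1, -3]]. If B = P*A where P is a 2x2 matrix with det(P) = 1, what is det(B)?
-9

By the multiplicative property of determinants, det(B) = det(P*A) = det(P) * det(A) = det(A),
so the determinant is invariant under multiplication by any determinant-1 matrix; we just need det(A).

det(A) = (2)(-3) - (3)(1) = -6 - 3 = -9

Therefore det(B) = 1 * (-9) = -9.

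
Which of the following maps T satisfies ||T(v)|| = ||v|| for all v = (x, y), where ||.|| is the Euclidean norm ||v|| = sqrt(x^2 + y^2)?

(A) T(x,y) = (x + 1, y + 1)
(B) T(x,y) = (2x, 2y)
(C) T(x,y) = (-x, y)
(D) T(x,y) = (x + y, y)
C

A transformation preserves a norm if ||T(v)|| = ||v|| for every v; a single vector where the norm changes rules an option out.

(A) T(x,y) = (x + 1, y + 1): v = (1, 0) has norm sqrt((1)^2 + (0)^2) = 1, but T(v) = (2, 1) has norm sqrt(5) -- not preserved.
(B) T(x,y) = (2x, 2y): v = (1, 0) has norm sqrt((1)^2 + (0)^2) = 1, but T(v) = (2, 0) has norm 2 -- not preserved.
(C) T(x,y) = (-x, y): preserves the norm -- it is an orthogonal map (a rotation/reflection), and (-x)^2 + (y)^2 simplifies to x^2 + y^2.
(D) T(x,y) = (x + y, y): v = (0, 1) has norm sqrt((0)^2 + (1)^2) = 1, but T(v) = (1, 1) has norm sqrt(2) -- not preserved.

Therefore the answer is (C).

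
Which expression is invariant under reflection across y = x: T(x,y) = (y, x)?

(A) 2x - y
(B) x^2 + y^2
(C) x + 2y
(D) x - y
B

The map is reflection across y = x: T(x,y) = (y, x).
Substitute the transformed coordinates into each option and compare with the original:
(A) 2x - y  ->  2(y) - (x) = -x + 2y   [differs from 2x - y: not invariant]
(B) x^2 + y^2  ->  (y)^2 + (x)^2 = x^2 + y^2   [equals x^2 + y^2: invariant]
(C) x + 2y  ->  (y) + 2(x) = 2x + y   [differs from x + 2y: not invariant]
(D) x - y  ->  (y) - (x) = -x + y   [differs from x - y: not invariant]

Only option (B), x^2 + y^2, is unchanged by the transformation.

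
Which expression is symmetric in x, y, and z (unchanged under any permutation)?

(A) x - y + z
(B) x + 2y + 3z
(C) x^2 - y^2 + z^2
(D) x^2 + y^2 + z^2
D

A symmetric expression is unchanged when the variables are permuted; here the transformation to test is the swap (x, y) -> (y, x).
A symmetric expression must survive every permutation; the single swap x <-> y already eliminates the distractors, and the keyed expression is also unchanged by x <-> z and y <-> z (each variable enters it in exactly the same way).
Substitute the transformed coordinates into each option and compare with the original:
(A) x - y + z  ->  (y) - (x) + z = -x + y + z   [differs from x - y + z: not invariant]
(B) x + 2y + 3z  ->  (y) + 2(x) + 3z = 2x + y + 3z   [differs from x + 2y + 3z: not invariant]
(C) x^2 - y^2 + z^2  ->  (y)^2 - (x)^2 + z^2 = -x^2 + y^2 + z^2   [differs from x^2 - y^2 + z^2: not invariant]
(D) x^2 + y^2 + z^2  ->  (y)^2 + (x)^2 + z^2 = x^2 + y^2 + z^2   [equals x^2 + y^2 + z^2: invariant]

Only option (D), x^2 + y^2 + z^2, is unchanged by the transformation.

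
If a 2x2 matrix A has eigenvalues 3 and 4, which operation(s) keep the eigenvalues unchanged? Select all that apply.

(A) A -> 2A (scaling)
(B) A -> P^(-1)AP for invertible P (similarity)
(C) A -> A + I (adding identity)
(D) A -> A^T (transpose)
B and D

Eigenvalues are preserved by:
1. Similarity transformations: A -> P^(-1)AP (same characteristic polynomial)
2. Transpose: A^T has the same eigenvalues as A

Eigenvalues are NOT preserved by:
- Adding identity: eigenvalues become 3+1, 4+1
- Scaling: eigenvalues become 6, 8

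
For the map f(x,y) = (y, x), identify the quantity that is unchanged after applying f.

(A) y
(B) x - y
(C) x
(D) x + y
D

For f(x,y) = (y, x):
After applying f: x' = y, y' = x. So x' + y' = y + x = x + y.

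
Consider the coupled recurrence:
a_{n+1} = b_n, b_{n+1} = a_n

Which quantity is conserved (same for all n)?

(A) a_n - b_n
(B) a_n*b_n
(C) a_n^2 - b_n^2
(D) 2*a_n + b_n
B

Replace a_n by a_{n+1} = b_n and b_n by b_{n+1} = a_n in each option and simplify:
(A) a_n - b_n  ->  (b_n) - (a_n) = -a_n + b_n   [not conserved]
(B) a_n*b_n  ->  (b_n)*(a_n) = a_n*b_n   [conserved]
(C) a_n^2 - b_n^2  ->  (b_n)^2 - (a_n)^2 = -a_n^2 + b_n^2   [not conserved]
(D) 2*a_n + b_n  ->  2*(b_n) + (a_n) = a_n + 2*b_n   [not conserved]

Only (B) a_n*b_n returns to itself after one step, so it is the conserved quantity.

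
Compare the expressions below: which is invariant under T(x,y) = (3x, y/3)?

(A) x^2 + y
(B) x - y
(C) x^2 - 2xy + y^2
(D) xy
D

An expression E(x,y) is invariant under T if E(T(x,y)) = E(x,y). Here T(x,y) = (3x, y/3).
Substitute the transformed coordinates into each option and compare with the original:
(A) x^2 + y  ->  (3x)^2 + (y/3) = 9x^2 + y/3   [differs from x^2 + y: not invariant]
(B) x - y  ->  (3x) - (y/3) = 3x - y/3   [differs from x - y: not invariant]
(C) x^2 - 2xy + y^2  ->  (3x)^2 - 2(3x)(y/3) + (y/3)^2 = 9x^2 - 2xy + y^2/9   [differs from x^2 - 2xy + y^2: not invariant]
(D) xy  ->  (3x)(y/3) = xy   [equals xy: invariant]

Only option (D), xy, is unchanged by the transformation.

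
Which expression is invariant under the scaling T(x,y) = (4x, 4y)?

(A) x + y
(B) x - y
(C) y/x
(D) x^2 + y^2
C

Under the uniform scaling T(x,y) = (4x, 4y):
Substitute the transformed coordinates into each option and compare with the original:
(A) x + y  ->  (4x) + (4y) = 4x + 4y   [differs from x + y: not invariant]
(B) x - y  ->  (4x) - (4y) = 4x - 4y   [differs from x - y: not invariant]
(C) y/x  ->  (4y)/(4x) = y/x   [equals y/x: invariant]
(D) x^2 + y^2  ->  (4x)^2 + (4y)^2 = 16x^2 + 16y^2   [differs from x^2 + y^2: not invariant]

Only option (C), y/x, is unchanged by the transformation.
The common factor 4 cancels in a ratio of coordinates, while sums, products and sums of squares pick up factors of 4 or 16.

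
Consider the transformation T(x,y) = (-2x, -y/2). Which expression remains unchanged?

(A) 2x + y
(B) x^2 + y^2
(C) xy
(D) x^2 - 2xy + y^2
C

An expression E(x,y) is invariant under T if E(T(x,y)) = E(x,y). Here T(x,y) = (-2x, -y/2).
Substitute the transformed coordinates into each option and compare with the original:
(A) 2x + y  ->  2(-2x) + (-y/2) = -4x - y/2   [differs from 2x + y: not invariant]
(B) x^2 + y^2  ->  (-2x)^2 + (-y/2)^2 = 4x^2 + y^2/4   [differs from x^2 + y^2: not invariant]
(C) xy  ->  (-2x)(-y/2) = xy   [equals xy: invariant]
(D) x^2 - 2xy + y^2  ->  (-2x)^2 - 2(-2x)(-y/2) + (-y/2)^2 = 4x^2 - 2xy + y^2/4   [differs from x^2 - 2xy + y^2: not invariant]

Only option (C), xy, is unchanged by the transformation.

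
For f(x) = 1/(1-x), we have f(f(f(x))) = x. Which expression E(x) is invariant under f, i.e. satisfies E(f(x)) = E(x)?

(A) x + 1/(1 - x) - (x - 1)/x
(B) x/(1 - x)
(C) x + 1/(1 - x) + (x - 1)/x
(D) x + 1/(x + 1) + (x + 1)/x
C

Replace x by f(x) = 1/(1 - x) in each option and simplify. As a quick numerical cross-check, also compare E(4) with E(f(4)) = E(-1/3).

(A) x + 1/(1 - x) - (x - 1)/x  ->  (1/(1 - x)) + 1/(1 - (1/(1 - x))) - ((1/(1 - x)) - 1)/(1/(1 - x)) = (x^2(1 - x) - x + (x - 1)^2)/(x(x - 1)); check: E(4) = 35/12 but E(-1/3) = -43/12.   [not invariant]
(B) x/(1 - x)  ->  (1/(1 - x))/(1 - (1/(1 - x))) = -1/x; check: E(4) = -4/3 but E(-1/3) = -1/4.   [not invariant]
(C) x + 1/(1 - x) + (x - 1)/x  ->  (1/(1 - x)) + 1/(1 - (1/(1 - x))) + ((1/(1 - x)) - 1)/(1/(1 - x)), which simplifies back to x + 1/(1 - x) + (x - 1)/x; check: E(4) = 53/12, E(-1/3) = 53/12.   [invariant]
(D) x + 1/(x + 1) + (x + 1)/x  ->  (1/(1 - x)) + 1/((1/(1 - x)) + 1) + ((1/(1 - x)) + 1)/(1/(1 - x)) = (-x^3 + 6x^2 - 11x + 7)/(x^2 - 3x + 2); check: E(4) = 109/20 but E(-1/3) = -5/6.   [not invariant]

Only (C) is unchanged. Indeed f(f(x)) = 1/(1 - 1/(1-x)) = (1-x)/(-x) = (x-1)/x, so E(x) = x + f(x) + f(f(x)) is the sum over the whole 3-cycle; applying f just permutes the three terms cyclically (x -> f(x) -> f(f(x)) -> x), leaving the sum unchanged.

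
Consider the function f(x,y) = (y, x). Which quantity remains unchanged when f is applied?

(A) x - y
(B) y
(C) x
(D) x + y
D

For f(x,y) = (y, x):
After applying f: x' = y, y' = x. So x' + y' = y + x = x + y.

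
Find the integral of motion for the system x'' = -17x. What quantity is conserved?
E = (x')^2 + 17x^2

Multiply the equation by x':
x' * x'' = -17x * x'
The left side is d/dt[(x')^2/2] and the right side is d/dt[-17x^2/2], so
d/dt[(x')^2/2 + 17x^2/2] = 0, i.e. (x')^2/2 + 17x^2/2 = constant.
Multiplying by 2, the integral of motion is E = (x')^2 + 17x^2.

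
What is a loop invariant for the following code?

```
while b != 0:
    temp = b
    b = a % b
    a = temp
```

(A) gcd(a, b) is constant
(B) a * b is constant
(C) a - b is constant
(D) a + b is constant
A

A loop invariant must hold before the first iteration and be re-established by every execution of the body.

(A) gcd(a, b) is constant: One iteration replaces (a, b) by (b, a mod b). Since a mod b = a - q*b for an integer q, any common divisor of a and b divides b and a mod b, and conversely; hence gcd(b, a mod b) = gcd(a, b). For instance (20, 11) -> (11, 9) keeps gcd = 1. At exit b = 0 and a = gcd of the original inputs.

The other options fail:
(B) a * b is constant: e.g. (a, b) = (20, 11) -> (11, 9): the product goes from 220 to 99.
(C) a - b is constant: e.g. (a, b) = (20, 11) -> (11, 9): the difference goes from 9 to 2.
(D) a + b is constant: e.g. (a, b) = (20, 11) -> (11, 9): the sum goes from 31 to 20.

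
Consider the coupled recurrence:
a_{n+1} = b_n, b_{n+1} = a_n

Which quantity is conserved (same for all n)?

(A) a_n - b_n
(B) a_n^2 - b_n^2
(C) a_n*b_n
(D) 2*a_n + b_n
C

Replace a_n by a_{n+1} = b_n and b_n by b_{n+1} = a_n in each option and simplify:
(A) a_n - b_n  ->  (b_n) - (a_n) = -a_n + b_n   [not conserved]
(B) a_n^2 - b_n^2  ->  (b_n)^2 - (a_n)^2 = -a_n^2 + b_n^2   [not conserved]
(C) a_n*b_n  ->  (b_n)*(a_n) = a_n*b_n   [conserved]
(D) 2*a_n + b_n  ->  2*(b_n) + (a_n) = a_n + 2*b_n   [not conserved]

Only (C) a_n*b_n returns to itself after one step, so it is the conserved quantity.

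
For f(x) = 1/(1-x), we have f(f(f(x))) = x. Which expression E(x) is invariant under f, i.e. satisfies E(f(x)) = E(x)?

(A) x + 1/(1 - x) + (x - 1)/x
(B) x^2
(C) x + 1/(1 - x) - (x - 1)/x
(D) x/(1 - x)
A

Replace x by f(x) = 1/(1 - x) in each option and simplify. As a quick numerical cross-check, also compare E(5) with E(f(5)) = E(-1/4).

(A) x + 1/(1 - x) + (x - 1)/x  ->  (1/(1 - x)) + 1/(1 - (1/(1 - x))) + ((1/(1 - x)) - 1)/(1/(1 - x)), which simplifies back to x + 1/(1 - x) + (x - 1)/x; check: E(5) = 111/20, E(-1/4) = 111/20.   [invariant]
(B) x^2  ->  (1/(1 - x))^2 = (x - 1)^(-2); check: E(5) = 25 but E(-1/4) = 1/16.   [not invariant]
(C) x + 1/(1 - x) - (x - 1)/x  ->  (1/(1 - x)) + 1/(1 - (1/(1 - x))) - ((1/(1 - x)) - 1)/(1/(1 - x)) = (x^2(1 - x) - x + (x - 1)^2)/(x(x - 1)); check: E(5) = 79/20 but E(-1/4) = -89/20.   [not invariant]
(D) x/(1 - x)  ->  (1/(1 - x))/(1 - (1/(1 - x))) = -1/x; check: E(5) = -5/4 but E(-1/4) = -1/5.   [not invariant]

Only (A) is unchanged. Indeed f(f(x)) = 1/(1 - 1/(1-x)) = (1-x)/(-x) = (x-1)/x, so E(x) = x + f(x) + f(f(x)) is the sum over the whole 3-cycle; applying f just permutes the three terms cyclically (x -> f(x) -> f(f(x)) -> x), leaving the sum unchanged.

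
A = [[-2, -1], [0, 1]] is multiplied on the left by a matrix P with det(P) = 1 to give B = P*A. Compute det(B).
-2

By the multiplicative property of determinants, det(B) = det(P*A) = det(P) * det(A) = det(A),
so the determinant is invariant under multiplication by any determinant-1 matrix; we just need det(A).

det(A) = (-2)(1) - (-1)(0) = -2 - 0 = -2

Therefore det(B) = 1 * (-2) = -2.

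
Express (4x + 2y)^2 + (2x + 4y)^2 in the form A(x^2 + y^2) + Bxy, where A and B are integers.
20(x^2 + y^2) + 32xy

Expanding: (4x + 2y)^2 = 16x^2 + 16xy + 4y^2
(2x + 4y)^2 = 4x^2 + 16xy + 16y^2
Sum = (16+4)(x^2+y^2) + 32xy = 20(x^2 + y^2) + 32xy
This is symmetric in x and y.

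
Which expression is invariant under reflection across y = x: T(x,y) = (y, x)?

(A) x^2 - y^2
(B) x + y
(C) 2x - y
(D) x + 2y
B

The map is reflection across y = x: T(x,y) = (y, x).
Substitute the transformed coordinates into each option and compare with the original:
(A) x^2 - y^2  ->  (y)^2 - (x)^2 = -x^2 + y^2   [differs from x^2 - y^2: not invariant]
(B) x + y  ->  (y) + (x) = x + y   [equals x + y: invariant]
(C) 2x - y  ->  2(y) - (x) = -x + 2y   [differs from 2x - y: not invariant]
(D) x + 2y  ->  (y) + 2(x) = 2x + y   [differs from x + 2y: not invariant]

Only option (B), x + y, is unchanged by the transformation.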